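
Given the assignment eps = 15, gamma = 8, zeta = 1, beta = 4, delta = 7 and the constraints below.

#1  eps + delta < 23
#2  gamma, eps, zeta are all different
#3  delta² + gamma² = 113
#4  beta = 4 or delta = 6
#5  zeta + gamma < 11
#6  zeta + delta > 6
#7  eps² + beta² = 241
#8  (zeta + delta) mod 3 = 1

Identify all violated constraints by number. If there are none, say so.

Constraint 8 does not hold.

#1 eps + delta = 15 + 7 = 22; 22 < 23  yes
#2 values 8, 15, 1 are pairwise distinct  yes
#3 delta² + gamma² = 7² + 8² = 49 + 64 = 113  yes
#4 beta = 4 = 4 (first disjunct)  yes
#5 zeta + gamma = 1 + 8 = 9; 9 < 11  yes
#6 zeta + delta = 1 + 7 = 8; 8 > 6  yes
#7 eps² + beta² = 15² + 4² = 225 + 16 = 241  yes
#8 zeta + delta = 8; 8 mod 3 = 2, not 1  no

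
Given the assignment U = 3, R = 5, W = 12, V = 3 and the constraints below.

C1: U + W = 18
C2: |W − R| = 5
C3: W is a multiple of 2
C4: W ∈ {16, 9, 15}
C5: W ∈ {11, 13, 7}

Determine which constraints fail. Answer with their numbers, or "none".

C1: U + W = 3 + 12 = 15, not 18  no
C2: |12 − 5| = 7, not 5  no
C3: 12 / 2 = 6, so 2 divides 12  yes
C4: W = 12 is not in {16, 9, 15}  no
C5: W = 12 is not in {11, 13, 7}  no

Violated: 1, 2, 4, 5.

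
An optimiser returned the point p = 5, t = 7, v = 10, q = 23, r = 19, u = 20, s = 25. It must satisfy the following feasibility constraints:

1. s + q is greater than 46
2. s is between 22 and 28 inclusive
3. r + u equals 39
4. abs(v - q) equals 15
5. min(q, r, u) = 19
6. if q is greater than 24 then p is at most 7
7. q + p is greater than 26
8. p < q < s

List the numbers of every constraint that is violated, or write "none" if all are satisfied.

1. s + q = 25 + 23 = 48; 48 > 46 — OK.
2. s = 25 lies in [22, 28] — OK.
3. r + u = 19 + 20 = 39 — OK.
4. abs(10 - 23) = 13, not 15 — violated.
5. min(23, 19, 20) = 19 — OK.
6. q = 23, not > 24; antecedent false, conditional vacuously true — OK.
7. q + p = 23 + 5 = 28; 28 > 26 — OK.
8. values 5 < 23 < 25 — OK.

Violated: 4.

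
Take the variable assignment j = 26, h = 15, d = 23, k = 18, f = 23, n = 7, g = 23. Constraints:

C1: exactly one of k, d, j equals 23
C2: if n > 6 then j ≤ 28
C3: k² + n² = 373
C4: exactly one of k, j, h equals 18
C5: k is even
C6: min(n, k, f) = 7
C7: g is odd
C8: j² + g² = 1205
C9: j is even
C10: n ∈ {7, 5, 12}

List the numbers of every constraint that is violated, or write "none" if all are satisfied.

C1: k=18, d=23, j=26; 1 of them equals 23  holds
C2: n = 7 > 6, so we need j ≤ 28; j = 26 ≤ 28  holds
C3: k² + n² = 18² + 7² = 324 + 49 = 373  holds
C4: k=18, j=26, h=15; 1 of them equals 18  holds
C5: k = 18 is even  holds
C6: min(7, 18, 23) = 7  holds
C7: g = 23 is odd  holds
C8: j² + g² = 26² + 23² = 676 + 529 = 1205  holds
C9: j = 26 is even  holds
C10: n = 7 is in {7, 5, 12}  holds

Yes — all constraints hold.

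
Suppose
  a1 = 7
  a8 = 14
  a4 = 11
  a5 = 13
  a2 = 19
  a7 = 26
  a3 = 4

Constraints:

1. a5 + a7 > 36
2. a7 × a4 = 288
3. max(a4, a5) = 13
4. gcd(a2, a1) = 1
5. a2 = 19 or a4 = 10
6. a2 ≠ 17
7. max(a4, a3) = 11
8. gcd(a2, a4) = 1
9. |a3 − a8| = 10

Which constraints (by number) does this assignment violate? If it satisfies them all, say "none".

Constraint 2 does not hold.

1. a5 + a7 = 13 + 26 = 39; 39 > 36  yes
2. a7 × a4 = 26 × 11 = 286, not 288  no
3. max(11, 13) = 13  yes
4. gcd(19, 7) = 1  yes
5. a2 = 19 = 19 (first disjunct)  yes
6. a2 = 19, and 19 ≠ 17  yes
7. max(11, 4) = 11  yes
8. gcd(19, 11) = 1  yes
9. |4 − 14| = 10  yes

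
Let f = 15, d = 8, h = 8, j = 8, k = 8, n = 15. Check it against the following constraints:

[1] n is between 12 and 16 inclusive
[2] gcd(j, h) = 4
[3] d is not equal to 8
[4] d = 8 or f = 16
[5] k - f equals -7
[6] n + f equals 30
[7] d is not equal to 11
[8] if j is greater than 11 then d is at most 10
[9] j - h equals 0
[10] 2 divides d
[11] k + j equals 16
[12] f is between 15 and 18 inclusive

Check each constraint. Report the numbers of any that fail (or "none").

[1] n = 15 lies in [12, 16] — holds.
[2] gcd(8, 8) = 8, not 4 — fails.
[3] d = 8, but 8 is required to differ — fails.
[4] d = 8 = 8 (first disjunct) — holds.
[5] k - f = 8 - 15 = -7 — holds.
[6] n + f = 15 + 15 = 30 — holds.
[7] d = 8, and 8 ≠ 11 — holds.
[8] j = 8, not > 11; antecedent false, conditional vacuously true — holds.
[9] j - h = 8 - 8 = 0 — holds.
[10] 8 / 2 = 4, so 2 divides 8 — holds.
[11] k + j = 8 + 8 = 16 — holds.
[12] f = 15 lies in [15, 18] — holds.

Constraints 2, 3 do not hold.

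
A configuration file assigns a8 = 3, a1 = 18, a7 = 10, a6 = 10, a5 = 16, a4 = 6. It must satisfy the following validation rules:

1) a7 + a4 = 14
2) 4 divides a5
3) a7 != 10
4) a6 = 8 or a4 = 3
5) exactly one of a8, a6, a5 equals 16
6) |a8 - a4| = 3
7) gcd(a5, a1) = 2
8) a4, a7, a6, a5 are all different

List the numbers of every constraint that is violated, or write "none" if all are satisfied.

The assignment fails constraints 1, 3, 4, and 8.

1) a7 + a4 = 10 + 6 = 16, not 14 — does not hold.
2) 16 / 4 = 4, so 4 divides 16 — holds.
3) a7 = 10, but 10 is required to differ — does not hold.
4) a6 = 10 ≠ 8 and a4 = 6 ≠ 3; both disjuncts false — does not hold.
5) a8=3, a6=10, a5=16; 1 of them equals 16 — holds.
6) |3 - 6| = 3 — holds.
7) gcd(16, 18) = 2 — holds.
8) a7 = a6 = 10, not all different — does not hold.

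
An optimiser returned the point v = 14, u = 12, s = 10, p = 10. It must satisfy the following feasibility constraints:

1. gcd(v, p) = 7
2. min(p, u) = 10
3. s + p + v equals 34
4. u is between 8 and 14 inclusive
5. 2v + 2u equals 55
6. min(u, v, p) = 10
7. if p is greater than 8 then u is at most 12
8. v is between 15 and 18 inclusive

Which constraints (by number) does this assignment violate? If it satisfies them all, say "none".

Constraints 1, 5, and 8 do not hold.

1. gcd(14, 10) = 2, not 7 — fails.
2. min(10, 12) = 10 — holds.
3. s + p + v = 10 + 10 + 14 = 34 — holds.
4. u = 12 lies in [8, 14] — holds.
5. 2v + 2u = 2(14) + 2(12) = 52, not 55 — fails.
6. min(12, 14, 10) = 10 — holds.
7. p = 10 > 8, so we need u ≤ 12; u = 12 ≤ 12 — holds.
8. v = 14 is outside [15, 18] — fails.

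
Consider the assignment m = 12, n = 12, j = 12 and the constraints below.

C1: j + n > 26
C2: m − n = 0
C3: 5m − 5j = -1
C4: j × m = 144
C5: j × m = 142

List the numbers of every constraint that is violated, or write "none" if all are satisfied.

C1: j + n = 12 + 12 = 24; 24 ≤ 26, bound 26 not met — violated.
C2: m − n = 12 − 12 = 0 — satisfied.
C3: 5m − 5j = 5(12) − 5(12) = 0, not -1 — violated.
C4: j × m = 12 × 12 = 144 — satisfied.
C5: j × m = 12 × 12 = 144, not 142 — violated.

Constraints 1, 3, 5 are violated.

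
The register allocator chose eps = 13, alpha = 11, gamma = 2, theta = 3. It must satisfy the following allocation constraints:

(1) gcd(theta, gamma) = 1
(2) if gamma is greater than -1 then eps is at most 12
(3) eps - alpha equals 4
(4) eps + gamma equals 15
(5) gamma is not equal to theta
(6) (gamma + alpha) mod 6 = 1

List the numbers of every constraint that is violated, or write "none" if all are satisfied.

(1) gcd(3, 2) = 1 — OK.
(2) gamma = 2 > -1, so we need eps ≤ 12; but eps = 13 > 12 — violated.
(3) eps - alpha = 13 - 11 = 2, not 4 — violated.
(4) eps + gamma = 13 + 2 = 15 — OK.
(5) gamma = 2, theta = 3; distinct — OK.
(6) gamma + alpha = 13; 13 mod 6 = 1 — OK.

Violated: 2, 3.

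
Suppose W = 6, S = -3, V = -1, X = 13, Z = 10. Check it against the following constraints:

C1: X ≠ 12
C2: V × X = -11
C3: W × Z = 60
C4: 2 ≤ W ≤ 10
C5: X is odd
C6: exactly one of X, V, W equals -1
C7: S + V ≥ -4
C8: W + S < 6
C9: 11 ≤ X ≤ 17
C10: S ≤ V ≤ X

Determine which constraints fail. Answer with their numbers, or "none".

Violated: 2.

C1: X = 13, and 13 ≠ 12  holds
C2: V × X = -1 × 13 = -13, not -11  fails
C3: W × Z = 6 × 10 = 60  holds
C4: W = 6 lies in [2, 10]  holds
C5: X = 13 is odd  holds
C6: X=13, V=-1, W=6; 1 of them equals -1  holds
C7: S + V = -3 + (-1) = -4; -4 ≥ -4  holds
C8: W + S = 6 + (-3) = 3; 3 < 6  holds
C9: X = 13 lies in [11, 17]  holds
C10: values -3 ≤ -1 ≤ 13  holds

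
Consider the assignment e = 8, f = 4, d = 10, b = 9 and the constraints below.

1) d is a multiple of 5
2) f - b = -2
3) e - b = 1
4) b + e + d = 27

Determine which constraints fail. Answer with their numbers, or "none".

1) 10 / 5 = 2, so 5 divides 10  ✓
2) f - b = 4 - 9 = -5, not -2  ✗
3) e - b = 8 - 9 = -1, not 1  ✗
4) b + e + d = 9 + 8 + 10 = 27  ✓

Constraints 2 and 3 are violated.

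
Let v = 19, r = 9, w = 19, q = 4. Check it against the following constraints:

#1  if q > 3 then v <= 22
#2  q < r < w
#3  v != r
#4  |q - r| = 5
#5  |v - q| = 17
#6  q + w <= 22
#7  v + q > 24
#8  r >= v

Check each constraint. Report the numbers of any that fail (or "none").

#1 q = 4 > 3, so we need v ≤ 22; v = 19 ≤ 22 — holds.
#2 values 4 < 9 < 19 — holds.
#3 v = 19, r = 9; distinct — holds.
#4 |4 - 9| = 5 — holds.
#5 |19 - 4| = 15, not 17 — does not hold.
#6 q + w = 4 + 19 = 23; 23 > 22, bound 22 not met — does not hold.
#7 v + q = 19 + 4 = 23; 23 ≤ 24, bound 24 not met — does not hold.
#8 r = 9, v = 19; 9 < 19 (want ≥) — does not hold.

Constraints 5, 6, 7, and 8 do not hold.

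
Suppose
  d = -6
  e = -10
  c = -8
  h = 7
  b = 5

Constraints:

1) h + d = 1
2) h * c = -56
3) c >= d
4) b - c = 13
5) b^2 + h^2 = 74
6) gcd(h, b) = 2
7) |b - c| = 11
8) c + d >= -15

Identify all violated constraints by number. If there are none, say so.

1) h + d = 7 + (-6) = 1 — OK.
2) h * c = 7 * (-8) = -56 — OK.
3) c = -8, d = -6; -8 < -6 (want ≥) — violated.
4) b - c = 5 - (-8) = 13 — OK.
5) b^2 + h^2 = 5^2 + 7^2 = 25 + 49 = 74 — OK.
6) gcd(7, 5) = 1, not 2 — violated.
7) |5 - (-8)| = 13, not 11 — violated.
8) c + d = -8 + (-6) = -14; -14 ≥ -15 — OK.

Constraints 3, 6, and 7 do not hold.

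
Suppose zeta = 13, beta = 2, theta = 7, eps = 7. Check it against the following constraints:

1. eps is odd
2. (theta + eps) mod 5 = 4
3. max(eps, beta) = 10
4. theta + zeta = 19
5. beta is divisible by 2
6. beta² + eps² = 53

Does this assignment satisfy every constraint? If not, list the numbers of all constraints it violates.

Constraints 3 and 4 do not hold.

1. eps = 7 is odd  ✔
2. theta + eps = 14; 14 mod 5 = 4  ✔
3. max(7, 2) = 7, not 10  ✘
4. theta + zeta = 7 + 13 = 20, not 19  ✘
5. 2 / 2 = 1, so 2 divides 2  ✔
6. beta² + eps² = 2² + 7² = 4 + 49 = 53  ✔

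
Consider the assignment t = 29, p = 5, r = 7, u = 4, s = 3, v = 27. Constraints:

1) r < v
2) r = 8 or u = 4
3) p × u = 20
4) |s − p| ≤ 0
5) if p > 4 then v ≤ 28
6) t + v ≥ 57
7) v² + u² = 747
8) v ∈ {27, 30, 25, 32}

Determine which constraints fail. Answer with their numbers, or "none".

1) r = 7, v = 27; 7 < 27  true
2) r = 7 ≠ 8, but u = 4 = 4 (second disjunct)  true
3) p × u = 5 × 4 = 20  true
4) |3 − 5| = 2; 2 > 0, exceeds bound 0  false
5) p = 5 > 4, so we need v ≤ 28; v = 27 ≤ 28  true
6) t + v = 29 + 27 = 56; 56 < 57, bound 57 not met  false
7) v² + u² = 27² + 4² = 729 + 16 = 745, not 747  false
8) v = 27 is in {27, 30, 25, 32}  true

Constraints 4, 6, 7 do not hold.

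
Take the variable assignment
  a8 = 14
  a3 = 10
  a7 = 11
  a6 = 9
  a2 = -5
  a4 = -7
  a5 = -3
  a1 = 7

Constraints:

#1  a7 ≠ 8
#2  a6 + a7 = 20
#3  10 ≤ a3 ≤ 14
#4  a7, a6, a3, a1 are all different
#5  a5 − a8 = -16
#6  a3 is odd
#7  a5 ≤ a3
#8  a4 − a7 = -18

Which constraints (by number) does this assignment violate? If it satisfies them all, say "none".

Constraints 5 and 6 do not hold.

#1 a7 = 11, and 11 ≠ 8  ✓
#2 a6 + a7 = 9 + 11 = 20  ✓
#3 a3 = 10 lies in [10, 14]  ✓
#4 values 11, 9, 10, 7 are pairwise distinct  ✓
#5 a5 − a8 = -3 − 14 = -17, not -16  ✗
#6 a3 = 10 is even  ✗
#7 a5 = -3, a3 = 10; -3 ≤ 10  ✓
#8 a4 − a7 = -7 − 11 = -18  ✓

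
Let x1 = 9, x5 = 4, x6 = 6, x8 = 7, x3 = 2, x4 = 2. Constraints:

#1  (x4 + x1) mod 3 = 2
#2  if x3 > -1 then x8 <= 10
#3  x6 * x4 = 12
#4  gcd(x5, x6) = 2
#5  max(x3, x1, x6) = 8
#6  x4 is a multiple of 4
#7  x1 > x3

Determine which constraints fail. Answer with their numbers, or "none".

#1 x4 + x1 = 11; 11 mod 3 = 2 — holds.
#2 x3 = 2 > -1, so we need x8 ≤ 10; x8 = 7 ≤ 10 — holds.
#3 x6 * x4 = 6 * 2 = 12 — holds.
#4 gcd(4, 6) = 2 — holds.
#5 max(2, 9, 6) = 9, not 8 — fails.
#6 2 = 4*0 + 2, so 4 does not divide 2 — fails.
#7 x1 = 9, x3 = 2; 9 > 2 — holds.

Constraints 5 and 6 do not hold.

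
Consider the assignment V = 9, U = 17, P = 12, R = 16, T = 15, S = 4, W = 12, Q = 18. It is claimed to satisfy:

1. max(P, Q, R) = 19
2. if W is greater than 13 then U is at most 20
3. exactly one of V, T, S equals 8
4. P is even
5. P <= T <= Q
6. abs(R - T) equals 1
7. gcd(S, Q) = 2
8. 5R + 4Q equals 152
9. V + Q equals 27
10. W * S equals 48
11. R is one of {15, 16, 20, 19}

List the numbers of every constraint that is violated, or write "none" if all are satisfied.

1. max(12, 18, 16) = 18, not 19 — violated.
2. W = 12, not > 13; antecedent false, conditional vacuously true — OK.
3. V=9, T=15, S=4; 0 of them equal 8, not exactly one — violated.
4. P = 12 is even — OK.
5. values 12 <= 15 <= 18 — OK.
6. abs(16 - 15) = 1 — OK.
7. gcd(4, 18) = 2 — OK.
8. 5R + 4Q = 5(16) + 4(18) = 152 — OK.
9. V + Q = 9 + 18 = 27 — OK.
10. W * S = 12 * 4 = 48 — OK.
11. R = 16 is in {15, 16, 20, 19} — OK.

Violated: 1 and 3.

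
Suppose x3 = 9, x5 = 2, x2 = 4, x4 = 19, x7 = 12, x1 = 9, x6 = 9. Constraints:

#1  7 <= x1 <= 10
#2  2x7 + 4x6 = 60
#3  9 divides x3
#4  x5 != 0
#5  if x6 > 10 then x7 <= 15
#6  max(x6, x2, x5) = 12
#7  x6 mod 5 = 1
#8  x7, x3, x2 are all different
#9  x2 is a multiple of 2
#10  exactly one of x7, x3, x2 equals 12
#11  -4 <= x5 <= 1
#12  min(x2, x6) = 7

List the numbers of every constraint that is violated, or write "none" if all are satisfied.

Violated: 6, 7, 11, 12.

#1 x1 = 9 lies in [7, 10] — OK.
#2 2x7 + 4x6 = 2(12) + 4(9) = 60 — OK.
#3 9 / 9 = 1, so 9 divides 9 — OK.
#4 x5 = 2, and 2 ≠ 0 — OK.
#5 x6 = 9, not > 10; antecedent false, conditional vacuously true — OK.
#6 max(9, 4, 2) = 9, not 12 — violated.
#7 9 mod 5 = 4, not 1 — violated.
#8 values 12, 9, 4 are pairwise distinct — OK.
#9 4 / 2 = 2, so 2 divides 4 — OK.
#10 x7=12, x3=9, x2=4; 1 of them equals 12 — OK.
#11 x5 = 2 is outside [-4, 1] — violated.
#12 min(4, 9) = 4, not 7 — violated.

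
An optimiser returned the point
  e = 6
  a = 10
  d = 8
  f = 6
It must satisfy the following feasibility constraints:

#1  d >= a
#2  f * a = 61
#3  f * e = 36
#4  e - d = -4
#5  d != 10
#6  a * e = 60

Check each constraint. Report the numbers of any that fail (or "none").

Violated: 1, 2, 4.

#1 d = 8, a = 10; 8 < 10 (want ≥) — violated.
#2 f * a = 6 * 10 = 60, not 61 — violated.
#3 f * e = 6 * 6 = 36 — OK.
#4 e - d = 6 - 8 = -2, not -4 — violated.
#5 d = 8, and 8 ≠ 10 — OK.
#6 a * e = 10 * 6 = 60 — OK.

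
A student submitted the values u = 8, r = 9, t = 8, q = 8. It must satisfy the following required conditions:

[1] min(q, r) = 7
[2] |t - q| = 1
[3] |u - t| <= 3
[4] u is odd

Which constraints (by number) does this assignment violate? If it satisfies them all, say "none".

[1] min(8, 9) = 8, not 7  no
[2] |8 - 8| = 0, not 1  no
[3] |8 - 8| = 0; 0 ≤ 3  yes
[4] u = 8 is even  no

No — constraints 1, 2, and 4 are not satisfied.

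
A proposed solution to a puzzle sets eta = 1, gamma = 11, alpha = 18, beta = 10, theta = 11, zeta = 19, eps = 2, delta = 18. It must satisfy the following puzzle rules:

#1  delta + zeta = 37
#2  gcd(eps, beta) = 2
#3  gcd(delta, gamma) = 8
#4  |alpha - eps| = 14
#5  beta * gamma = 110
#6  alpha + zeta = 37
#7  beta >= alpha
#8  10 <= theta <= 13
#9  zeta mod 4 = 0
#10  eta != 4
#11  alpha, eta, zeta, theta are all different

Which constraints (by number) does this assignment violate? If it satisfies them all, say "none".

Constraints 3, 4, 7, 9 are violated.

#1 delta + zeta = 18 + 19 = 37 — holds.
#2 gcd(2, 10) = 2 — holds.
#3 gcd(18, 11) = 1, not 8 — does not hold.
#4 |18 - 2| = 16, not 14 — does not hold.
#5 beta * gamma = 10 * 11 = 110 — holds.
#6 alpha + zeta = 18 + 19 = 37 — holds.
#7 beta = 10, alpha = 18; 10 < 18 (want ≥) — does not hold.
#8 theta = 11 lies in [10, 13] — holds.
#9 19 mod 4 = 3, not 0 — does not hold.
#10 eta = 1, and 1 ≠ 4 — holds.
#11 values 18, 1, 19, 11 are pairwise distinct — holds.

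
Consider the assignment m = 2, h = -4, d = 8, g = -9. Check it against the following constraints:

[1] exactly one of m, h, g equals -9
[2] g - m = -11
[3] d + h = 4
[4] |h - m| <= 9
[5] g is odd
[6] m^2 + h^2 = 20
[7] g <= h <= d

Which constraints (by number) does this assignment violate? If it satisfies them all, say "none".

[1] m=2, h=-4, g=-9; 1 of them equals -9 — holds.
[2] g - m = -9 - 2 = -11 — holds.
[3] d + h = 8 + (-4) = 4 — holds.
[4] |-4 - 2| = 6; 6 ≤ 9 — holds.
[5] g = -9 is odd — holds.
[6] m^2 + h^2 = 2^2 + (-4)^2 = 4 + 16 = 20 — holds.
[7] values -9 <= -4 <= 8 — holds.

All constraints are satisfied.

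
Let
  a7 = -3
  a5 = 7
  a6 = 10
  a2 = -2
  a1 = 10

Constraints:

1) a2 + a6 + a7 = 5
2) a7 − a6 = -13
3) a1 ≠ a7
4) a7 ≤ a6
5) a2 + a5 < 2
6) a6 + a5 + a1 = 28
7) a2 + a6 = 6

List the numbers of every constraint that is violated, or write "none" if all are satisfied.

1) a2 + a6 + a7 = -2 + 10 + (-3) = 5 — holds.
2) a7 − a6 = -3 − 10 = -13 — holds.
3) a1 = 10, a7 = -3; distinct — holds.
4) a7 = -3, a6 = 10; -3 ≤ 10 — holds.
5) a2 + a5 = -2 + 7 = 5; 5 ≥ 2, bound 2 not met — does not hold.
6) a6 + a5 + a1 = 10 + 7 + 10 = 27, not 28 — does not hold.
7) a2 + a6 = -2 + 10 = 8, not 6 — does not hold.

Violated: 5, 6, 7.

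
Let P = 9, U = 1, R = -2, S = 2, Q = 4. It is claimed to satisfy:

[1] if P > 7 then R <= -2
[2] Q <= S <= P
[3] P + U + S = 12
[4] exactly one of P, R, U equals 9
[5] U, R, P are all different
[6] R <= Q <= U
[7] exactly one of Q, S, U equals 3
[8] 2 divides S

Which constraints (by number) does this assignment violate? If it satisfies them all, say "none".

[1] P = 9 > 7, so we need R ≤ -2; R = -2 ≤ -2 — holds.
[2] values 4, 2, 9; Q = 4 is not <= S = 2 — does not hold.
[3] P + U + S = 9 + 1 + 2 = 12 — holds.
[4] P=9, R=-2, U=1; 1 of them equals 9 — holds.
[5] values 1, -2, 9 are pairwise distinct — holds.
[6] values -2, 4, 1; Q = 4 is not <= U = 1 — does not hold.
[7] Q=4, S=2, U=1; 0 of them equal 3, not exactly one — does not hold.
[8] 2 / 2 = 1, so 2 divides 2 — holds.

Constraints 2, 6, and 7 are violated.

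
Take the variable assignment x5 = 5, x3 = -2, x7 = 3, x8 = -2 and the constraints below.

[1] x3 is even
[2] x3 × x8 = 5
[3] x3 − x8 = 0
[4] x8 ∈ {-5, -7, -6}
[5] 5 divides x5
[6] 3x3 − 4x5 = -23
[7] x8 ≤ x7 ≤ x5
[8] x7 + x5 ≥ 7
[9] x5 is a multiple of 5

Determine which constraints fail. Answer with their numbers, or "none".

[1] x3 = -2 is even  yes
[2] x3 × x8 = -2 × (-2) = 4, not 5  no
[3] x3 − x8 = -2 − (-2) = 0  yes
[4] x8 = -2 is not in {-5, -7, -6}  no
[5] 5 / 5 = 1, so 5 divides 5  yes
[6] 3x3 − 4x5 = 3(-2) − 4(5) = -26, not -23  no
[7] values -2 ≤ 3 ≤ 5  yes
[8] x7 + x5 = 3 + 5 = 8; 8 ≥ 7  yes
[9] 5 / 5 = 1, so 5 divides 5  yes

Constraints 2, 4, 6 do not hold.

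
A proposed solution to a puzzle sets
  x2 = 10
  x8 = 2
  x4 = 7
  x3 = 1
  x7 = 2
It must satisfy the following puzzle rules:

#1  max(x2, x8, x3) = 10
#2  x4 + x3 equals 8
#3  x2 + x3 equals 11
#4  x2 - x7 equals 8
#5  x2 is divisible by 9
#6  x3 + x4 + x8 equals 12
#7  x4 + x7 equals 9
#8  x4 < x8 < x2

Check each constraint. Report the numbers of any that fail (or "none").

Constraints 5, 6, and 8 are violated.

#1 max(10, 2, 1) = 10  OK
#2 x4 + x3 = 7 + 1 = 8  OK
#3 x2 + x3 = 10 + 1 = 11  OK
#4 x2 - x7 = 10 - 2 = 8  OK
#5 10 = 9*1 + 1, so 9 does not divide 10  FAIL
#6 x3 + x4 + x8 = 1 + 7 + 2 = 10, not 12  FAIL
#7 x4 + x7 = 7 + 2 = 9  OK
#8 values 7, 2, 10; x4 = 7 is not < x8 = 2  FAIL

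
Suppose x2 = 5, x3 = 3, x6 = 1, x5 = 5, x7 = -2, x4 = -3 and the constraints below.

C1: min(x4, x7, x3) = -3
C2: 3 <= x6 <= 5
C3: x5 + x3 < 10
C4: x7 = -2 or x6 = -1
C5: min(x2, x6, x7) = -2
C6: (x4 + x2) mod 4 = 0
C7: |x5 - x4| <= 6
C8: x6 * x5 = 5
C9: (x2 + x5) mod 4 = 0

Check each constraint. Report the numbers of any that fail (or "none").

C1: min(-3, -2, 3) = -3  ✓
C2: x6 = 1 is outside [3, 5]  ✗
C3: x5 + x3 = 5 + 3 = 8; 8 < 10  ✓
C4: x7 = -2 = -2 (first disjunct)  ✓
C5: min(5, 1, -2) = -2  ✓
C6: x4 + x2 = 2; 2 mod 4 = 2, not 0  ✗
C7: |5 - (-3)| = 8; 8 > 6, exceeds bound 6  ✗
C8: x6 * x5 = 1 * 5 = 5  ✓
C9: x2 + x5 = 10; 10 mod 4 = 2, not 0  ✗

Violated: 2, 6, 7, and 9.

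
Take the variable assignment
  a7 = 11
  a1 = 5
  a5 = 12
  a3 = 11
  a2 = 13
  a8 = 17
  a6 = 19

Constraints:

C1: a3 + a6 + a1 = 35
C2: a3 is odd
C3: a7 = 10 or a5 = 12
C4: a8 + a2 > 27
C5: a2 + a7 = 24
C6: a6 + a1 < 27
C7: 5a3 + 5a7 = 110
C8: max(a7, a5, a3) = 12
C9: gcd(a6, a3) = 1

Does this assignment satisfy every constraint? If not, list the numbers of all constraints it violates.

C1: a3 + a6 + a1 = 11 + 19 + 5 = 35 — satisfied.
C2: a3 = 11 is odd — satisfied.
C3: a7 = 11 ≠ 10, but a5 = 12 = 12 (second disjunct) — satisfied.
C4: a8 + a2 = 17 + 13 = 30; 30 > 27 — satisfied.
C5: a2 + a7 = 13 + 11 = 24 — satisfied.
C6: a6 + a1 = 19 + 5 = 24; 24 < 27 — satisfied.
C7: 5a3 + 5a7 = 5(11) + 5(11) = 110 — satisfied.
C8: max(11, 12, 11) = 12 — satisfied.
C9: gcd(19, 11) = 1 — satisfied.

None — every constraint holds.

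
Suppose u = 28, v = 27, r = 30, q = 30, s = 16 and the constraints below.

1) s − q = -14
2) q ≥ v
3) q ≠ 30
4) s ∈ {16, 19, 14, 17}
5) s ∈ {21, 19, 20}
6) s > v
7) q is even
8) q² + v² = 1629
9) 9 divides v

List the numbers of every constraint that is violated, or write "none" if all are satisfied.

1) s − q = 16 − 30 = -14  yes
2) q = 30, v = 27; 30 ≥ 27  yes
3) q = 30, but 30 is required to differ  no
4) s = 16 is in {16, 19, 14, 17}  yes
5) s = 16 is not in {21, 19, 20}  no
6) s = 16, v = 27; 16 ≤ 27 (want >)  no
7) q = 30 is even  yes
8) q² + v² = 30² + 27² = 900 + 729 = 1629  yes
9) 27 / 9 = 3, so 9 divides 27  yes

Violated: 3, 5, 6.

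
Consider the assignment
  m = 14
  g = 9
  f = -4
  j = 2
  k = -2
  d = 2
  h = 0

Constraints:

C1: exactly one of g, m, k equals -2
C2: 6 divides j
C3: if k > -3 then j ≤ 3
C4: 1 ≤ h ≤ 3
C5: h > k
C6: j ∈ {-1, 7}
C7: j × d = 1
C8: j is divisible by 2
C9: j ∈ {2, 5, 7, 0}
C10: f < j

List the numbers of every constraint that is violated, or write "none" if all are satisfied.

The assignment fails constraints 2, 4, 6, and 7.

C1: g=9, m=14, k=-2; 1 of them equals -2 — OK.
C2: 2 = 6×0 + 2, so 6 does not divide 2 — violated.
C3: k = -2 > -3, so we need j ≤ 3; j = 2 ≤ 3 — OK.
C4: h = 0 is outside [1, 3] — violated.
C5: h = 0, k = -2; 0 > -2 — OK.
C6: j = 2 is not in {-1, 7} — violated.
C7: j × d = 2 × 2 = 4, not 1 — violated.
C8: 2 / 2 = 1, so 2 divides 2 — OK.
C9: j = 2 is in {2, 5, 7, 0} — OK.
C10: f = -4, j = 2; -4 < 2 — OK.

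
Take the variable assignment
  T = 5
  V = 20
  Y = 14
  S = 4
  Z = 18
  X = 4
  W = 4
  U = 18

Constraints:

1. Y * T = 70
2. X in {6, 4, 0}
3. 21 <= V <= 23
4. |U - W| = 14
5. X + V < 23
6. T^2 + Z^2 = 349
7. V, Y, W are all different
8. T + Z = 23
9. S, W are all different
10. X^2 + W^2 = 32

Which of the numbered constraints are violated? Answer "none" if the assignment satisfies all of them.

1. Y * T = 14 * 5 = 70  OK
2. X = 4 is in {6, 4, 0}  OK
3. V = 20 is outside [21, 23]  FAIL
4. |18 - 4| = 14  OK
5. X + V = 4 + 20 = 24; 24 ≥ 23, bound 23 not met  FAIL
6. T^2 + Z^2 = 5^2 + 18^2 = 25 + 324 = 349  OK
7. values 20, 14, 4 are pairwise distinct  OK
8. T + Z = 5 + 18 = 23  OK
9. S = W = 4, not all different  FAIL
10. X^2 + W^2 = 4^2 + 4^2 = 16 + 16 = 32  OK

No — constraints 3, 5, 9 are not satisfied.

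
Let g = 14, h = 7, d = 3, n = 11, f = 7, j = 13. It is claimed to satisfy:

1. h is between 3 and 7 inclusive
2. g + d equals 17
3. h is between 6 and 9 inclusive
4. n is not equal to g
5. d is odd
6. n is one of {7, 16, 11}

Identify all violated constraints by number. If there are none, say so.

1. h = 7 lies in [3, 7]  ✔
2. g + d = 14 + 3 = 17  ✔
3. h = 7 lies in [6, 9]  ✔
4. n = 11, g = 14; distinct  ✔
5. d = 3 is odd  ✔
6. n = 11 is in {7, 16, 11}  ✔

Yes — all constraints hold.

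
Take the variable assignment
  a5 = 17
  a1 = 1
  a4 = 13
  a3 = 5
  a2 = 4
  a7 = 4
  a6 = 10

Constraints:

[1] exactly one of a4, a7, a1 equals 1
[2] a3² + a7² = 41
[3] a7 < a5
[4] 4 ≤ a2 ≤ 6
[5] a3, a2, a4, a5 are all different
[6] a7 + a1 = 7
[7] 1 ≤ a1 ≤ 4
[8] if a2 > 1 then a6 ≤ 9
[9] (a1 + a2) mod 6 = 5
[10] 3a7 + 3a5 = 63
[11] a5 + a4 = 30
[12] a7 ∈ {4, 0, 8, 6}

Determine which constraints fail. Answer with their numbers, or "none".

[1] a4=13, a7=4, a1=1; 1 of them equals 1 — holds.
[2] a3² + a7² = 5² + 4² = 25 + 16 = 41 — holds.
[3] a7 = 4, a5 = 17; 4 < 17 — holds.
[4] a2 = 4 lies in [4, 6] — holds.
[5] values 5, 4, 13, 17 are pairwise distinct — holds.
[6] a7 + a1 = 4 + 1 = 5, not 7 — fails.
[7] a1 = 1 lies in [1, 4] — holds.
[8] a2 = 4 > 1, so we need a6 ≤ 9; but a6 = 10 > 9 — fails.
[9] a1 + a2 = 5; 5 mod 6 = 5 — holds.
[10] 3a7 + 3a5 = 3(4) + 3(17) = 63 — holds.
[11] a5 + a4 = 17 + 13 = 30 — holds.
[12] a7 = 4 is in {4, 0, 8, 6} — holds.

Constraints 6, 8 are violated.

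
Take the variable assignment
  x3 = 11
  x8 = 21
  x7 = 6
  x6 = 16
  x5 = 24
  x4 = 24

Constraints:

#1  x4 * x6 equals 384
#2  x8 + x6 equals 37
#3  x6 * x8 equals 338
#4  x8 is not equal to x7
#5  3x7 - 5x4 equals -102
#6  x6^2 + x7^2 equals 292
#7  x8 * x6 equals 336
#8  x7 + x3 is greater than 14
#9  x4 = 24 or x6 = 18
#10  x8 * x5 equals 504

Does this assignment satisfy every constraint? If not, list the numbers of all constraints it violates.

Constraint 3 is violated.

#1 x4 * x6 = 24 * 16 = 384 — satisfied.
#2 x8 + x6 = 21 + 16 = 37 — satisfied.
#3 x6 * x8 = 16 * 21 = 336, not 338 — violated.
#4 x8 = 21, x7 = 6; distinct — satisfied.
#5 3x7 - 5x4 = 3(6) - 5(24) = -102 — satisfied.
#6 x6^2 + x7^2 = 16^2 + 6^2 = 256 + 36 = 292 — satisfied.
#7 x8 * x6 = 21 * 16 = 336 — satisfied.
#8 x7 + x3 = 6 + 11 = 17; 17 > 14 — satisfied.
#9 x4 = 24 = 24 (first disjunct) — satisfied.
#10 x8 * x5 = 21 * 24 = 504 — satisfied.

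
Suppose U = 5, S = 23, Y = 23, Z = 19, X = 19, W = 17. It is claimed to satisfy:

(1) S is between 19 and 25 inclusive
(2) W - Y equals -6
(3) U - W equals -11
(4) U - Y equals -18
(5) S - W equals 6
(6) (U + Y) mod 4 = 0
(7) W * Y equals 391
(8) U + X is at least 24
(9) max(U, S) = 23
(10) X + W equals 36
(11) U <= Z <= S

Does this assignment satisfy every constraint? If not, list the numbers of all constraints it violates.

No — constraint 3 is not satisfied.

(1) S = 23 lies in [19, 25] — satisfied.
(2) W - Y = 17 - 23 = -6 — satisfied.
(3) U - W = 5 - 17 = -12, not -11 — violated.
(4) U - Y = 5 - 23 = -18 — satisfied.
(5) S - W = 23 - 17 = 6 — satisfied.
(6) U + Y = 28; 28 mod 4 = 0 — satisfied.
(7) W * Y = 17 * 23 = 391 — satisfied.
(8) U + X = 5 + 19 = 24; 24 ≥ 24 — satisfied.
(9) max(5, 23) = 23 — satisfied.
(10) X + W = 19 + 17 = 36 — satisfied.
(11) values 5 <= 19 <= 23 — satisfied.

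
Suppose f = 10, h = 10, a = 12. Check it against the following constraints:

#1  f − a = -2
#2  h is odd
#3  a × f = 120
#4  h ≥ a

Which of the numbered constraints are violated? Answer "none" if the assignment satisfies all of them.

Constraints 2, 4 do not hold.

#1 f − a = 10 − 12 = -2  OK
#2 h = 10 is even  FAIL
#3 a × f = 12 × 10 = 120  OK
#4 h = 10, a = 12; 10 < 12 (want ≥)  FAIL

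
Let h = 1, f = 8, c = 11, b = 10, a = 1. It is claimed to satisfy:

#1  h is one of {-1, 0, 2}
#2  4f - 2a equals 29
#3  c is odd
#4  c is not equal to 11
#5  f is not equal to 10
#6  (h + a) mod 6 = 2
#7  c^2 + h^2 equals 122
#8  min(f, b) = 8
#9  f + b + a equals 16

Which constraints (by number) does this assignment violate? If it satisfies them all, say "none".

#1 h = 1 is not in {-1, 0, 2} — fails.
#2 4f - 2a = 4(8) - 2(1) = 30, not 29 — fails.
#3 c = 11 is odd — holds.
#4 c = 11, but 11 is required to differ — fails.
#5 f = 8, and 8 ≠ 10 — holds.
#6 h + a = 2; 2 mod 6 = 2 — holds.
#7 c^2 + h^2 = 11^2 + 1^2 = 121 + 1 = 122 — holds.
#8 min(8, 10) = 8 — holds.
#9 f + b + a = 8 + 10 + 1 = 19, not 16 — fails.

Violated: 1, 2, 4, and 9.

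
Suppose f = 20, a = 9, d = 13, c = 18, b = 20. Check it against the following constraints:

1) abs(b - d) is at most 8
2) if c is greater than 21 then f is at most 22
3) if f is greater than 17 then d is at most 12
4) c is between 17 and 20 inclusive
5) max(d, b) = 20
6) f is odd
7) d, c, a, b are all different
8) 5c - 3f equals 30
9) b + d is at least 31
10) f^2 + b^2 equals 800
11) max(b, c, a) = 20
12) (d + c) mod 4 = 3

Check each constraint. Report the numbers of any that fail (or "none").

Constraints 3 and 6 are violated.

1) abs(20 - 13) = 7; 7 ≤ 8 — satisfied.
2) c = 18, not > 21; antecedent false, conditional vacuously true — satisfied.
3) f = 20 > 17, so we need d ≤ 12; but d = 13 > 12 — violated.
4) c = 18 lies in [17, 20] — satisfied.
5) max(13, 20) = 20 — satisfied.
6) f = 20 is even — violated.
7) values 13, 18, 9, 20 are pairwise distinct — satisfied.
8) 5c - 3f = 5(18) - 3(20) = 30 — satisfied.
9) b + d = 20 + 13 = 33; 33 ≥ 31 — satisfied.
10) f^2 + b^2 = 20^2 + 20^2 = 400 + 400 = 800 — satisfied.
11) max(20, 18, 9) = 20 — satisfied.
12) d + c = 31; 31 mod 4 = 3 — satisfied.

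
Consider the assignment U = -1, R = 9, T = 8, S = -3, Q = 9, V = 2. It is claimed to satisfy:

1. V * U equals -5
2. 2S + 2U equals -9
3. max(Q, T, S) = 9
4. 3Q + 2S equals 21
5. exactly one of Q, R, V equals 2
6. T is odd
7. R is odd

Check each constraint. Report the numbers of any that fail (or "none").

No — constraints 1, 2, and 6 are not satisfied.

1. V * U = 2 * (-1) = -2, not -5  ✗
2. 2S + 2U = 2(-3) + 2(-1) = -8, not -9  ✗
3. max(9, 8, -3) = 9  ✓
4. 3Q + 2S = 3(9) + 2(-3) = 21  ✓
5. Q=9, R=9, V=2; 1 of them equals 2  ✓
6. T = 8 is even  ✗
7. R = 9 is odd  ✓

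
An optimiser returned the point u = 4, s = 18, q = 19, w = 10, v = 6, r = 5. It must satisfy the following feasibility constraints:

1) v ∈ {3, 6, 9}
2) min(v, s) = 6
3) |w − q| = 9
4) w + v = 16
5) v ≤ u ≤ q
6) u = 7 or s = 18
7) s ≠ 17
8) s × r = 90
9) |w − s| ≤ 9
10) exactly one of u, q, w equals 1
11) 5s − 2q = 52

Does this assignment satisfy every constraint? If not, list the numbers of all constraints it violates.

Constraints 5 and 10 are violated.

1) v = 6 is in {3, 6, 9} — OK.
2) min(6, 18) = 6 — OK.
3) |10 − 19| = 9 — OK.
4) w + v = 10 + 6 = 16 — OK.
5) values 6, 4, 19; v = 6 is not ≤ u = 4 — violated.
6) u = 4 ≠ 7, but s = 18 = 18 (second disjunct) — OK.
7) s = 18, and 18 ≠ 17 — OK.
8) s × r = 18 × 5 = 90 — OK.
9) |10 − 18| = 8; 8 ≤ 9 — OK.
10) u=4, q=19, w=10; 0 of them equal 1, not exactly one — violated.
11) 5s − 2q = 5(18) − 2(19) = 52 — OK.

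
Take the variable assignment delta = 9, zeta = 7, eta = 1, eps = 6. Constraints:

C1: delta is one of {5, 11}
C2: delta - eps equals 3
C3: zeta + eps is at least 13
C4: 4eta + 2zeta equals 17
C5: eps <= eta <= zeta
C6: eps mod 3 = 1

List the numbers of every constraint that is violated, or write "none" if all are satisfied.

Constraints 1, 4, 5, 6 are violated.

C1: delta = 9 is not in {5, 11}  false
C2: delta - eps = 9 - 6 = 3  true
C3: zeta + eps = 7 + 6 = 13; 13 ≥ 13  true
C4: 4eta + 2zeta = 4(1) + 2(7) = 18, not 17  false
C5: values 6, 1, 7; eps = 6 is not <= eta = 1  false
C6: 6 mod 3 = 0, not 1  false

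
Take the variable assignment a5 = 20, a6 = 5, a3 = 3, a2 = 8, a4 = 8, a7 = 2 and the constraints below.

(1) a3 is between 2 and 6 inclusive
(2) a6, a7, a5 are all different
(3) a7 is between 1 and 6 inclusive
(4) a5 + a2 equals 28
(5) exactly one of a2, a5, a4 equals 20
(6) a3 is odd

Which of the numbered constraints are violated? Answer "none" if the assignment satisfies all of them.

All constraints are satisfied.

(1) a3 = 3 lies in [2, 6]  holds
(2) values 5, 2, 20 are pairwise distinct  holds
(3) a7 = 2 lies in [1, 6]  holds
(4) a5 + a2 = 20 + 8 = 28  holds
(5) a2=8, a5=20, a4=8; 1 of them equals 20  holds
(6) a3 = 3 is odd  holds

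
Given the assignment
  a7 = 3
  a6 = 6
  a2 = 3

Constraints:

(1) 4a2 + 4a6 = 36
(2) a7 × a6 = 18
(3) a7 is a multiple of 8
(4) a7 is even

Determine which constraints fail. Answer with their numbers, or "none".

Constraints 3 and 4 do not hold.

(1) 4a2 + 4a6 = 4(3) + 4(6) = 36 — holds.
(2) a7 × a6 = 3 × 6 = 18 — holds.
(3) 3 = 8×0 + 3, so 8 does not divide 3 — does not hold.
(4) a7 = 3 is odd — does not hold.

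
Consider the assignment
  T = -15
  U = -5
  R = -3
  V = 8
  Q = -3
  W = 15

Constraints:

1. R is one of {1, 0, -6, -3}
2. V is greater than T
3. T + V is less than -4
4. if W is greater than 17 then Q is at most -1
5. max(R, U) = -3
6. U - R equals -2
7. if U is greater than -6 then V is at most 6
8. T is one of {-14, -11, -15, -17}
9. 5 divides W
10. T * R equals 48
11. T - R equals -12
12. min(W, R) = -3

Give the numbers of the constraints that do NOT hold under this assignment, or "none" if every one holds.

Constraints 7 and 10 do not hold.

1. R = -3 is in {1, 0, -6, -3} — holds.
2. V = 8, T = -15; 8 > -15 — holds.
3. T + V = -15 + 8 = -7; -7 < -4 — holds.
4. W = 15, not > 17; antecedent false, conditional vacuously true — holds.
5. max(-3, -5) = -3 — holds.
6. U - R = -5 - (-3) = -2 — holds.
7. U = -5 > -6, so we need V ≤ 6; but V = 8 > 6 — fails.
8. T = -15 is in {-14, -11, -15, -17} — holds.
9. 15 / 5 = 3, so 5 divides 15 — holds.
10. T * R = -15 * (-3) = 45, not 48 — fails.
11. T - R = -15 - (-3) = -12 — holds.
12. min(15, -3) = -3 — holds.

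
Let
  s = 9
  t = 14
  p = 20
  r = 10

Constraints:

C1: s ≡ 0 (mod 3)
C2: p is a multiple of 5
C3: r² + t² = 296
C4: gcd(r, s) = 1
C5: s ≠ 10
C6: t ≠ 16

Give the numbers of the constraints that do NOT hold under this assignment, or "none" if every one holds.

Yes — all constraints hold.

C1: 9 mod 3 = 0  yes
C2: 20 / 5 = 4, so 5 divides 20  yes
C3: r² + t² = 10² + 14² = 100 + 196 = 296  yes
C4: gcd(10, 9) = 1  yes
C5: s = 9, and 9 ≠ 10  yes
C6: t = 14, and 14 ≠ 16  yes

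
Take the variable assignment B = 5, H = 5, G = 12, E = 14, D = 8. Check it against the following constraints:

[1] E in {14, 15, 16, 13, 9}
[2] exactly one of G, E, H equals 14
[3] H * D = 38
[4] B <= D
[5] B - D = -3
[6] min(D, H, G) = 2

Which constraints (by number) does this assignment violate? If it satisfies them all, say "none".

[1] E = 14 is in {14, 15, 16, 13, 9} — holds.
[2] G=12, E=14, H=5; 1 of them equals 14 — holds.
[3] H * D = 5 * 8 = 40, not 38 — does not hold.
[4] B = 5, D = 8; 5 ≤ 8 — holds.
[5] B - D = 5 - 8 = -3 — holds.
[6] min(8, 5, 12) = 5, not 2 — does not hold.

No — constraints 3, 6 are not satisfied.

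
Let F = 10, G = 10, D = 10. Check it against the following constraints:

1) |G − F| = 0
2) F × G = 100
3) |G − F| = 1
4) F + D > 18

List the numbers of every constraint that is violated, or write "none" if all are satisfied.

The assignment fails constraint 3.

1) |10 − 10| = 0  true
2) F × G = 10 × 10 = 100  true
3) |10 − 10| = 0, not 1  false
4) F + D = 10 + 10 = 20; 20 > 18  true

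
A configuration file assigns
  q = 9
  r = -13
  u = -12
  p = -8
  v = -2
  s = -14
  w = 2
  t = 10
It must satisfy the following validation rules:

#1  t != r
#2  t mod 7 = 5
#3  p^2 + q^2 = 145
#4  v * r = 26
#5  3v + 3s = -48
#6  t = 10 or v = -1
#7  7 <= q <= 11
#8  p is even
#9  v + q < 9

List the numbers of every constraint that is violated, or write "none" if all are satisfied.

#1 t = 10, r = -13; distinct  yes
#2 10 mod 7 = 3, not 5  no
#3 p^2 + q^2 = (-8)^2 + 9^2 = 64 + 81 = 145  yes
#4 v * r = -2 * (-13) = 26  yes
#5 3v + 3s = 3(-2) + 3(-14) = -48  yes
#6 t = 10 = 10 (first disjunct)  yes
#7 q = 9 lies in [7, 11]  yes
#8 p = -8 is even  yes
#9 v + q = -2 + 9 = 7; 7 < 9  yes

The assignment fails constraint 2.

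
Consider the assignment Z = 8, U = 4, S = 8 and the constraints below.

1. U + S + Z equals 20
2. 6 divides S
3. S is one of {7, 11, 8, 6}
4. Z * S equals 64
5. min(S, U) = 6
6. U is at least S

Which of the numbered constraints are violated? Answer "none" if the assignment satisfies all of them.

Constraints 2, 5, and 6 do not hold.

1. U + S + Z = 4 + 8 + 8 = 20 — holds.
2. 8 = 6*1 + 2, so 6 does not divide 8 — fails.
3. S = 8 is in {7, 11, 8, 6} — holds.
4. Z * S = 8 * 8 = 64 — holds.
5. min(8, 4) = 4, not 6 — fails.
6. U = 4, S = 8; 4 < 8 (want ≥) — fails.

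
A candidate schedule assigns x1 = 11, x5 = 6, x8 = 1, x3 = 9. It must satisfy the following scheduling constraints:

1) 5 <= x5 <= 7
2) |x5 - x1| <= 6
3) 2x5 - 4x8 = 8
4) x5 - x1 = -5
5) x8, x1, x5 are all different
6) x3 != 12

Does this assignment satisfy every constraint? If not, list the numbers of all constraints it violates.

1) x5 = 6 lies in [5, 7] — OK.
2) |6 - 11| = 5; 5 ≤ 6 — OK.
3) 2x5 - 4x8 = 2(6) - 4(1) = 8 — OK.
4) x5 - x1 = 6 - 11 = -5 — OK.
5) values 1, 11, 6 are pairwise distinct — OK.
6) x3 = 9, and 9 ≠ 12 — OK.

None — every constraint holds.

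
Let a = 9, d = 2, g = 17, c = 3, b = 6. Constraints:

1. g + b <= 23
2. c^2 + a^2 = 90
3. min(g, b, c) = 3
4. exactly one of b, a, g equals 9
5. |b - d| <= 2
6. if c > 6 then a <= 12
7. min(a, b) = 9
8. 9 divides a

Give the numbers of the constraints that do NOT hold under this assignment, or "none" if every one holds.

1. g + b = 17 + 6 = 23; 23 ≤ 23  yes
2. c^2 + a^2 = 3^2 + 9^2 = 9 + 81 = 90  yes
3. min(17, 6, 3) = 3  yes
4. b=6, a=9, g=17; 1 of them equals 9  yes
5. |6 - 2| = 4; 4 > 2, exceeds bound 2  no
6. c = 3, not > 6; antecedent false, conditional vacuously true  yes
7. min(9, 6) = 6, not 9  no
8. 9 / 9 = 1, so 9 divides 9  yes

Constraints 5 and 7 are violated.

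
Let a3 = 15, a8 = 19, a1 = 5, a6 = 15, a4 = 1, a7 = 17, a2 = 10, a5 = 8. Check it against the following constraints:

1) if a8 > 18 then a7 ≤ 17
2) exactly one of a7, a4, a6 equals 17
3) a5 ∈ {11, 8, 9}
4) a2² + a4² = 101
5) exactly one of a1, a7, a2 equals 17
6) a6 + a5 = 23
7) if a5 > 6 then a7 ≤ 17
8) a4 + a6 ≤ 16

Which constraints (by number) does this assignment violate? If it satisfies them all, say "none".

All constraints are satisfied.

1) a8 = 19 > 18, so we need a7 ≤ 17; a7 = 17 ≤ 17  true
2) a7=17, a4=1, a6=15; 1 of them equals 17  true
3) a5 = 8 is in {11, 8, 9}  true
4) a2² + a4² = 10² + 1² = 100 + 1 = 101  true
5) a1=5, a7=17, a2=10; 1 of them equals 17  true
6) a6 + a5 = 15 + 8 = 23  true
7) a5 = 8 > 6, so we need a7 ≤ 17; a7 = 17 ≤ 17  true
8) a4 + a6 = 1 + 15 = 16; 16 ≤ 16  true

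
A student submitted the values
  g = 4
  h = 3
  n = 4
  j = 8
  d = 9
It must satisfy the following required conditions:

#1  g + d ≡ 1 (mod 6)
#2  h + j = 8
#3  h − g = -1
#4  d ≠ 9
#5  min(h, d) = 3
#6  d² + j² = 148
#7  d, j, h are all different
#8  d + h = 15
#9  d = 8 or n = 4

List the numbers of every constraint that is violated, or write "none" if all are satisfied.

Constraints 2, 4, 6, and 8 are violated.

#1 g + d = 13; 13 mod 6 = 1 — holds.
#2 h + j = 3 + 8 = 11, not 8 — fails.
#3 h − g = 3 − 4 = -1 — holds.
#4 d = 9, but 9 is required to differ — fails.
#5 min(3, 9) = 3 — holds.
#6 d² + j² = 9² + 8² = 81 + 64 = 145, not 148 — fails.
#7 values 9, 8, 3 are pairwise distinct — holds.
#8 d + h = 9 + 3 = 12, not 15 — fails.
#9 d = 9 ≠ 8, but n = 4 = 4 (second disjunct) — holds.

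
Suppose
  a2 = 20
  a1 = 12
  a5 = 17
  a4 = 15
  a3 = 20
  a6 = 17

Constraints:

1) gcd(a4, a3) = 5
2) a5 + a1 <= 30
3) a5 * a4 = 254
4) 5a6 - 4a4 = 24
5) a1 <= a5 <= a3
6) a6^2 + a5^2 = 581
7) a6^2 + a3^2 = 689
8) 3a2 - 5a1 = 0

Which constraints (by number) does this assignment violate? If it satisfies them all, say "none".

1) gcd(15, 20) = 5 — satisfied.
2) a5 + a1 = 17 + 12 = 29; 29 ≤ 30 — satisfied.
3) a5 * a4 = 17 * 15 = 255, not 254 — violated.
4) 5a6 - 4a4 = 5(17) - 4(15) = 25, not 24 — violated.
5) values 12 <= 17 <= 20 — satisfied.
6) a6^2 + a5^2 = 17^2 + 17^2 = 289 + 289 = 578, not 581 — violated.
7) a6^2 + a3^2 = 17^2 + 20^2 = 289 + 400 = 689 — satisfied.
8) 3a2 - 5a1 = 3(20) - 5(12) = 0 — satisfied.

Constraints 3, 4, and 6 do not hold.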